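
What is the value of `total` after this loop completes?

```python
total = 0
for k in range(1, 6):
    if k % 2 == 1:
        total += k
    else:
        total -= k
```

Add odd, subtract even
`total` takes the values: 0 → 1 → -1 → 2 → -2 → 3

Answer: 3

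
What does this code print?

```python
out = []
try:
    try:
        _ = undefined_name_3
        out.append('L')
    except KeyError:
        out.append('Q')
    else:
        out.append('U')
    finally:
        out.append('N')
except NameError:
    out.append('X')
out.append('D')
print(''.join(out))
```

Execution trace: 'N' (inner finally) → 'X' (outer except NameError) → 'D' (after the try/except). Output: NXD

Answer: NXD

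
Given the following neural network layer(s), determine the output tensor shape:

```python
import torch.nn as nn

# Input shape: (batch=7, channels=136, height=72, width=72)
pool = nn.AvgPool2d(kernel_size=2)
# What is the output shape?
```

Input: (7, 136, 72, 72) -> Output: (7, 136, 36, 36)

Answer: (7, 136, 36, 36)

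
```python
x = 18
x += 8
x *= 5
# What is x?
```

Trace:
`x = 18` → x = 18
`x += 8` → x = 26
`x *= 5` → x = 130
So x = 130

Answer: 130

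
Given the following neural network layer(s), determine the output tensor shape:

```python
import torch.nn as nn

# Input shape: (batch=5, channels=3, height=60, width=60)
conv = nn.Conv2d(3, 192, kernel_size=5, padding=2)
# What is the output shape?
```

Input: (5, 3, 60, 60) -> Output: (5, 192, 60, 60)

Answer: (5, 192, 60, 60)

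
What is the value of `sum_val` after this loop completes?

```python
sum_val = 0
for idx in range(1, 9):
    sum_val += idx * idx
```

Sum of squares 1² to 8² = 204
`sum_val` takes the values: 0 → 1 → 5 → 14 → 30 → 55 → 91 → 140 → 204

Answer: 204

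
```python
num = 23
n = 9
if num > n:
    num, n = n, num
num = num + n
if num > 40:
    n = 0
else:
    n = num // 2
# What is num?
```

Trace:
`num = 23` → num = 23
`n = 9` → n = 9
`if num > n: ...` → num > n is True → num = 9; n = 23
`num = num + n` → num = 32
`if num > 40: ...` → num > 40 is False, take else branch → n = 16
So num = 32

Answer: 32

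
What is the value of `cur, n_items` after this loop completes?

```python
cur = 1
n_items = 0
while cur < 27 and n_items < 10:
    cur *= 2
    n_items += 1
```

Double until >= 27 or 10 iterations
`cur, n_items` takes the values: (1, 0) → (2, 0) → (2, 1) → (4, 1) → (4, 2) → (8, 2) → (8, 3) → (16, 3) → (16, 4) → (32, 4) → (32, 5)

Answer: 32, 5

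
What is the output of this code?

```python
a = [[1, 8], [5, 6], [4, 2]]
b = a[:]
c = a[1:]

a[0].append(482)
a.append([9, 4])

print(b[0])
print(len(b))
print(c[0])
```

Key concept: slice with nested mutation.
Step by step:
`a = [[1, 8], [5, 6], [4, 2]]` → a = [[1, 8], [5, 6], [4, 2]]
`b = a[:]` → b = [[1, 8], [5, 6], [4, 2]]
`c = a[1:]` → c = [[5, 6], [4, 2]]
`a[0].append(482)` → a = [[1, 8, 482], [5, 6], [4, 2]]; b = [[1, 8, 482], [5, 6], [4, 2]]
`a.append([9, 4])` → a = [[1, 8, 482], [5, 6], [4, 2], [9, 4]]
`print(b[0])` → prints [1, 8, 482]
`print(len(b))` → prints 3
`print(c[0])` → prints [5, 6]

Answer:
[1, 8, 482]
3
[5, 6]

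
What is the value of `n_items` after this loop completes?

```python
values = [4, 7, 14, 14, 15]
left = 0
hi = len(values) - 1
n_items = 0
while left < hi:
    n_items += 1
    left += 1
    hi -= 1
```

Iterations until pointers meet (list length 5)
`n_items` takes the values: 0 → 1 → 2

Answer: 2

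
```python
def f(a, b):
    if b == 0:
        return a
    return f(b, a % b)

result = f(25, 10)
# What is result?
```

f(25, 10) -> f(10, 5) -> f(5, 0) -> 5

Answer: 5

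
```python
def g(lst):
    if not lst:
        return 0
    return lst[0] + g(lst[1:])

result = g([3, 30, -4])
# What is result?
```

3 + 30 + (-4) + 0 = 29

Answer: 29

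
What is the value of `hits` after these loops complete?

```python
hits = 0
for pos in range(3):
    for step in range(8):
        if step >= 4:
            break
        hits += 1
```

Inner breaks at 4, outer runs 3 times
`hits` takes the values: 0 → 1 → 2 → 3 → 4 → 5 → 6 → 7 → 8 → 9 → 10 → 11 → 12

Answer: 12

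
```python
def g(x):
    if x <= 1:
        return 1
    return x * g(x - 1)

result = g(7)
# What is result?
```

g(7) = 7 * 6 * 5 * 4 * 3 * 2 * 1 = 5040

Answer: 5040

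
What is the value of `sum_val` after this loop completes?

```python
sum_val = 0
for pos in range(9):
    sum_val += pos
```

Sum of 0 to 8 = 36
`sum_val` takes the values: 0 → 1 → 3 → 6 → 10 → 15 → 21 → 28 → 36

Answer: 36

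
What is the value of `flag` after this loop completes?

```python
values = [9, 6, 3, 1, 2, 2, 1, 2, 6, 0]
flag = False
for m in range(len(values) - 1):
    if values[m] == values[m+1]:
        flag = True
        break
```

Check consecutive duplicates in [9, 6, 3, 1, 2, 2, 1, 2, 6, 0]
`flag` takes the values: False → True

Answer: True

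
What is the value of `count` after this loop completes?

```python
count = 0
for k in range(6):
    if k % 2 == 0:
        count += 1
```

Count numbers divisible by 2 in range(6)
`count` takes the values: 0 → 1 → 2 → 3

Answer: 3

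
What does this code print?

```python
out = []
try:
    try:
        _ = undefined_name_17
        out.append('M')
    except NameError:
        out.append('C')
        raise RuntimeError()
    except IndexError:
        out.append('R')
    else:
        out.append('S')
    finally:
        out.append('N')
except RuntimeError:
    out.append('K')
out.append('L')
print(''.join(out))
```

Execution trace: 'C' (inner except NameError) → 'N' (inner finally) → 'K' (outer except RuntimeError) → 'L' (after the try/except). Output: CNKL

Answer: CNKL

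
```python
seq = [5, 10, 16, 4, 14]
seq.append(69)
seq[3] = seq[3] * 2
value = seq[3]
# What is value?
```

Trace:
`seq = [5, 10, 16, 4, 14]` → seq = [5, 10, 16, 4, 14]
`seq.append(69)` → seq = [5, 10, 16, 4, 14, 69]
`seq[3] = seq[3] * 2` → seq = [5, 10, 16, 8, 14, 69]
`value = seq[3]` → value = 8
So value = 8

Answer: 8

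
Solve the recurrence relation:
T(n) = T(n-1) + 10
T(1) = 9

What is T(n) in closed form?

Unrolling: T(n) = T(1) + 10·(n-1) = 9 + 10(n-1) = 10n - 1.

Answer: T(n) = 10n - 1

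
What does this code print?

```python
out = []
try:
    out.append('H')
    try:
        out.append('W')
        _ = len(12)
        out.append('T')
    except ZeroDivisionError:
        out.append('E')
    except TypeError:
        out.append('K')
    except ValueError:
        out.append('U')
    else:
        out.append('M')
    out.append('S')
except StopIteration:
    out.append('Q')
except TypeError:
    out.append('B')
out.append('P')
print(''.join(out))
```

Execution trace: 'H' (try body) → 'W' (inner try body) → 'K' (inner except TypeError) → 'S' (try body, no exception) → 'P' (after the try/except). Output: HWKSP

Answer: HWKSP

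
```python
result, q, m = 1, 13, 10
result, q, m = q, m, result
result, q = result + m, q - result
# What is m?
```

Trace:
`result, q, m = 1, 13, 10` → result = 1; q = 13; m = 10
`result, q, m = q, m, result` → result = 13; q = 10; m = 1
`result, q = result + m, q - result` → result = 14; q = -3
So m = 1

Answer: 1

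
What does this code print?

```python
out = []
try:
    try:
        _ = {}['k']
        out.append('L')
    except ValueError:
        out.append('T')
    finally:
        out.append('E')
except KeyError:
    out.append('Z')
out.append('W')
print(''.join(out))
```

Execution trace: 'E' (inner finally) → 'Z' (outer except KeyError) → 'W' (after the try/except). Output: EZW

Answer: EZW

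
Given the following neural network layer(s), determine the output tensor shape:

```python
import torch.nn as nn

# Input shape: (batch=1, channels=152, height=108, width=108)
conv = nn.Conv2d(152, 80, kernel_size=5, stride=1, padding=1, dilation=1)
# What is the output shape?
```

Input: (1, 152, 108, 108) -> Output: (1, 80, 106, 106)

Answer: (1, 80, 106, 106)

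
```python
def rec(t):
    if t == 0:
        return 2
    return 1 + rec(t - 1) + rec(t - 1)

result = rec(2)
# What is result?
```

rec(t) = 1 + 2·rec(t-1), rec(0)=2. Closed form: (2+1)·2^2 - 1 = 11.

Answer: 11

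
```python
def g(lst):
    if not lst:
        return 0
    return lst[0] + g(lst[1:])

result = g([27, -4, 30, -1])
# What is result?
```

27 + (-4) + 30 + (-1) + 0 = 52

Answer: 52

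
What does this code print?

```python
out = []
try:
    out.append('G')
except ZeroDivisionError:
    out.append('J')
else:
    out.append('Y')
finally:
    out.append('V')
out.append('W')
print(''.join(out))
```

Execution trace: 'G' (try body, no exception) → 'Y' (else) → 'V' (finally) → 'W' (after the try/except). Output: GYVW

Answer: GYVW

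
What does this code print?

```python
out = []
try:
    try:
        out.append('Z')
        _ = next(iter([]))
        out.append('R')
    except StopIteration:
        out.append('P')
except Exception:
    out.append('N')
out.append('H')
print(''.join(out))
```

Execution trace: 'Z' (inner try body) → 'P' (inner except StopIteration) → 'H' (after the try/except). Output: ZPH

Answer: ZPH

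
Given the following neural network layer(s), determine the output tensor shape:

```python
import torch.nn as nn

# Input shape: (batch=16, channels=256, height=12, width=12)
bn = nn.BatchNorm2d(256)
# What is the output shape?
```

Input: (16, 256, 12, 12) -> Output: (16, 256, 12, 12)

Answer: (16, 256, 12, 12)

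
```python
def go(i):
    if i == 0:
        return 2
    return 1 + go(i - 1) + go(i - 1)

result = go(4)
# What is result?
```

go(i) = 1 + 2·go(i-1), go(0)=2. Closed form: (2+1)·2^4 - 1 = 47.

Answer: 47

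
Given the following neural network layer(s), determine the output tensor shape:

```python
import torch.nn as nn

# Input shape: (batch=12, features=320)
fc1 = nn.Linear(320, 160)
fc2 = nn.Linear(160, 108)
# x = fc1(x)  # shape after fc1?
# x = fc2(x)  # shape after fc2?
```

Input: (12, 320) -> after fc1: (12, 160) -> Output: (12, 108)

Answer: (12, 108)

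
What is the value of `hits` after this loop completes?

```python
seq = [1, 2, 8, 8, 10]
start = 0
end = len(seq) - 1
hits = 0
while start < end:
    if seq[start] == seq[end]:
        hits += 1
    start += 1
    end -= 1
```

Count matching pairs from ends
`hits` takes the values: 0

Answer: 0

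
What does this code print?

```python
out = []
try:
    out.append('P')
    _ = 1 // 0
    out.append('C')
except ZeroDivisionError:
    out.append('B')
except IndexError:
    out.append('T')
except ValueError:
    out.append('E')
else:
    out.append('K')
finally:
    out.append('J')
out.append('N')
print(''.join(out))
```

Execution trace: 'P' (try body) → 'B' (except ZeroDivisionError) → 'J' (finally) → 'N' (after the try/except). Output: PBJN

Answer: PBJN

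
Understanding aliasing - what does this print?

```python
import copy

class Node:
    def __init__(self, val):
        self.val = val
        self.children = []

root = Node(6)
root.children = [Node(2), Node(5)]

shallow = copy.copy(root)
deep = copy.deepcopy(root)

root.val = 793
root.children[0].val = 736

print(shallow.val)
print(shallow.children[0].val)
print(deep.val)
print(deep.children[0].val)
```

Key concept: deep copy with custom objects.
Step by step:
`root = Node(6)` → root = Node(val=6, children=[])
`root.children = [Node(2), Node(5)]` → root = Node(val=6, children=[Node(val=2, children=[]), Node(val=5, children=[])])
`shallow = copy.copy(root)` → shallow = Node(val=6, children=[Node(val=2, children=[]), Node(val=5, children=[])])
`deep = copy.deepcopy(root)` → deep = Node(val=6, children=[Node(val=2, children=[]), Node(val=5, children=[])])
`root.val = 793` → root = Node(val=793, children=[Node(val=2, children=[]), Node(val=5, children=[])])
`root.children[0].val = 736` → root = Node(val=793, children=[Node(val=736, children=[]), Node(val=5, children=[])]); shallow = Node(val=6, children=[Node(val=736, children=[]), Node(val=5, children=[])])
`print(shallow.val)` → prints 6
`print(shallow.children[0].val)` → prints 736
`print(deep.val)` → prints 6
`print(deep.children[0].val)` → prints 2

Answer:
6
736
6
2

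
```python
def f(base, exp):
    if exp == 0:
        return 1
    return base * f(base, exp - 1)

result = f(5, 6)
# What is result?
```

f(5, 6) = 5 * 5 * 5 * 5 * 5 * 5 = 15625

Answer: 15625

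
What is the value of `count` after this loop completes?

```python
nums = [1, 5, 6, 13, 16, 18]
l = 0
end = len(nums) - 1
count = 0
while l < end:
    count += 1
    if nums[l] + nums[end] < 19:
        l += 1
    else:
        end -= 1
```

Steps to find pair summing to 19
`count` takes the values: 0 → 1 → 2 → 3 → 4 → 5

Answer: 5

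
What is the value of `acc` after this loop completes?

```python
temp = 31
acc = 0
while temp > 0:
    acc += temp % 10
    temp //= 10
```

Sum digits of 31
`acc` takes the values: 0 → 1 → 4

Answer: 4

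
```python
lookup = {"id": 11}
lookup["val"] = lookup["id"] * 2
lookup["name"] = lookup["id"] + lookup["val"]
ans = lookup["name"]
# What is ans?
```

Trace:
`lookup = {"id": 11}` → lookup = {'id': 11}
`lookup["val"] = lookup["id"] * 2` → lookup = {'id': 11, 'val': 22}
`lookup["name"] = lookup["id"] + lookup["val"]` → lookup = {'id': 11, 'val': 22, 'name': 33}
`ans = lookup["name"]` → ans = 33
So ans = 33

Answer: 33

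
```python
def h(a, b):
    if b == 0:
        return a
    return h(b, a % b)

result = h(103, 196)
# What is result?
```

h(103, 196) -> h(196, 103) -> h(103, 93) -> h(93, 10) -> h(10, 3) -> h(3, 1) -> h(1, 0) -> 1

Answer: 1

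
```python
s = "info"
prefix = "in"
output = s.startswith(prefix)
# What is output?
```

Trace:
`s = "info"` → s = 'info'
`prefix = "in"` → prefix = 'in'
`output = s.startswith(prefix)` → output = True
So output = True

Answer: True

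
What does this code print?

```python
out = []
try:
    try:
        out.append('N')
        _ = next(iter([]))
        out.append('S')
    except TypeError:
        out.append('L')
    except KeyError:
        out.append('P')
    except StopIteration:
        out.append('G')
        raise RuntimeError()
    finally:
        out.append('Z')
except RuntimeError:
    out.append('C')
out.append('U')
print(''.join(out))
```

Execution trace: 'N' (inner try body) → 'G' (inner except StopIteration) → 'Z' (inner finally) → 'C' (outer except RuntimeError) → 'U' (after the try/except). Output: NGZCU

Answer: NGZCU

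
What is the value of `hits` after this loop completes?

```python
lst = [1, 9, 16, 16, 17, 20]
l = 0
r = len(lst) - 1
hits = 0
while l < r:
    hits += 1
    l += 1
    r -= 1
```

Iterations until pointers meet (list length 6)
`hits` takes the values: 0 → 1 → 2 → 3

Answer: 3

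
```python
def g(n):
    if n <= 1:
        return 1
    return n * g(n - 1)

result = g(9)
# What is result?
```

g(9) = 9 * 8 * 7 * 6 * 5 * 4 * 3 * 2 * 1 = 362880

Answer: 362880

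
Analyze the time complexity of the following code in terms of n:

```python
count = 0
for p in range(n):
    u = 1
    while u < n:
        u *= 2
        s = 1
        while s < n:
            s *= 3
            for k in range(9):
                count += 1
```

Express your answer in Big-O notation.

Each loop level contributes: n × log n × log n × 1. Multiplying the contributions gives O(n log² n).

Answer: O(n log² n)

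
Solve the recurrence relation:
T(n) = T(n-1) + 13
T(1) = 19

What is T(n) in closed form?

Unrolling: T(n) = T(1) + 13·(n-1) = 19 + 13(n-1) = 13n + 6.

Answer: T(n) = 13n + 6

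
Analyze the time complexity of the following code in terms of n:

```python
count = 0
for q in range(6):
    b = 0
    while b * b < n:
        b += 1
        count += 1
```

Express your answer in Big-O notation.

Each loop level contributes: 1 × √n. Multiplying the contributions gives O(√n).

Answer: O(√n)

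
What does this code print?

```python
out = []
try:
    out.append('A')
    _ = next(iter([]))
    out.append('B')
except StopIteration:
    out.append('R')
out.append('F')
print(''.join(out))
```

Execution trace: 'A' (try body) → 'R' (except StopIteration) → 'F' (after the try/except). Output: ARF

Answer: ARF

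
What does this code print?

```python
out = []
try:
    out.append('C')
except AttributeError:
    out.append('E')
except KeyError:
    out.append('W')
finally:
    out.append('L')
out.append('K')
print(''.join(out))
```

Execution trace: 'C' (try body, no exception) → 'L' (finally) → 'K' (after the try/except). Output: CLK

Answer: CLK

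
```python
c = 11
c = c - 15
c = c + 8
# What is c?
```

Trace:
`c = 11` → c = 11
`c = c - 15` → c = -4
`c = c + 8` → c = 4
So c = 4

Answer: 4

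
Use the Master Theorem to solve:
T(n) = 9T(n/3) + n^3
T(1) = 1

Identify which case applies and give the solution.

a=9, b=3, f(n)=n^3. log_3(9) = 2. Since c=3 > 2 and the regularity condition holds (9(n/3)^3 = (9/3^3)n^3 with 9/3^3 < 1), Case 3 applies: T(n) = Θ(f(n)) = O(n^3).

Answer: O(n^3) - Case 3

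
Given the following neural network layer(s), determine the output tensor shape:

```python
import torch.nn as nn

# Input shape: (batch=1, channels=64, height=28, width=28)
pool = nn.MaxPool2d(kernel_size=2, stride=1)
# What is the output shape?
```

Input: (1, 64, 28, 28) -> Output: (1, 64, 27, 27)

Answer: (1, 64, 27, 27)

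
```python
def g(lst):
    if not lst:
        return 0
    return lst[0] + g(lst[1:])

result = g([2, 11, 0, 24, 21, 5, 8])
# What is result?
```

2 + 11 + 0 + 24 + 21 + 5 + 8 + 0 = 71

Answer: 71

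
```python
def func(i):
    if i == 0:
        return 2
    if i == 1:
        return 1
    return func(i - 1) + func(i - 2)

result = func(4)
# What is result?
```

Build up from base cases: func(0)=2, func(1)=1, func(2)=3, func(3)=4, func(4)=7

Answer: 7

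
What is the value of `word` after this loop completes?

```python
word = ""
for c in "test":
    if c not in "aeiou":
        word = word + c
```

Remove vowels from 'test'
`word` takes the values: "" → "t" → "ts" → "tst"

Answer: "tst"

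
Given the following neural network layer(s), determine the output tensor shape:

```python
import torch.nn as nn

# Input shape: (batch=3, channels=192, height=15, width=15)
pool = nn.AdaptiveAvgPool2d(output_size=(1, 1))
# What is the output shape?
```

Input: (3, 192, 15, 15) -> Output: (3, 192, 1, 1)

Answer: (3, 192, 1, 1)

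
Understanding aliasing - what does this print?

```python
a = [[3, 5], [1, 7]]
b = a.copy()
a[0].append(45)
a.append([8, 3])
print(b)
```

Key concept: shallow copy with nested lists.
Step by step:
`a = [[3, 5], [1, 7]]` → a = [[3, 5], [1, 7]]
`b = a.copy()` → b = [[3, 5], [1, 7]]
`a[0].append(45)` → a = [[3, 5, 45], [1, 7]]; b = [[3, 5, 45], [1, 7]]
`a.append([8, 3])` → a = [[3, 5, 45], [1, 7], [8, 3]]
`print(b)` → prints [[3, 5, 45], [1, 7]]

Answer: [[3, 5, 45], [1, 7]]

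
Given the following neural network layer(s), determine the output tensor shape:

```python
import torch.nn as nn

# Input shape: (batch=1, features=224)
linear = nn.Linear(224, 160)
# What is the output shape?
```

Input: (1, 224) -> Output: (1, 160)

Answer: (1, 160)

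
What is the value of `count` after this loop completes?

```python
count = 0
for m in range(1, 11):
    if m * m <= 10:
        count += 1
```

Count numbers where m² ≤ 10
`count` takes the values: 0 → 1 → 2 → 3

Answer: 3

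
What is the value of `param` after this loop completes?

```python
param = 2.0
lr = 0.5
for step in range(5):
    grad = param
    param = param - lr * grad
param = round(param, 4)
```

Gradient descent: w = 2.0 * (1 - 0.5)^5
`param` takes the values: 2.0 → 1.0 → 0.5 → 0.25 → 0.125 → 0.0625

Answer: 0.0625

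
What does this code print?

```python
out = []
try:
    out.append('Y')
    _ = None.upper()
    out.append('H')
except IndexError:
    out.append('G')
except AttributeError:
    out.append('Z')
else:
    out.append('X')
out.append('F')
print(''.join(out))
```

Execution trace: 'Y' (try body) → 'Z' (except AttributeError) → 'F' (after the try/except). Output: YZF

Answer: YZF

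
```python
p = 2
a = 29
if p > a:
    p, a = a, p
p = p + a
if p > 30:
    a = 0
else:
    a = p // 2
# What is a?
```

Trace:
`p = 2` → p = 2
`a = 29` → a = 29
`if p > a: ...` → p > a is False → no variable changes
`p = p + a` → p = 31
`if p > 30: ...` → p > 30 is True → a = 0
So a = 0

Answer: 0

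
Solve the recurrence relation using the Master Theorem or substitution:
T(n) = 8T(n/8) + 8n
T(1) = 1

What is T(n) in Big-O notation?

By Master Theorem: a=8, b=8, f(n)=8n. Since log_8(8) = 1 and f(n) = Θ(n^1), Case 2 applies. T(n) = O(n log n).

Answer: O(n log n)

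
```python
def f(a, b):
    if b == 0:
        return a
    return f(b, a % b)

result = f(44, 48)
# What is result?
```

f(44, 48) -> f(48, 44) -> f(44, 4) -> f(4, 0) -> 4

Answer: 4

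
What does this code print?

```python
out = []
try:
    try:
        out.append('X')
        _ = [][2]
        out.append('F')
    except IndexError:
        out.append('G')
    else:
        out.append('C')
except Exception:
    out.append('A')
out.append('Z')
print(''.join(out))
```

Execution trace: 'X' (inner try body) → 'G' (inner except IndexError) → 'Z' (after the try/except). Output: XGZ

Answer: XGZ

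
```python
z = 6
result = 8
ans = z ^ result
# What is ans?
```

Trace:
`z = 6` → z = 6
`result = 8` → result = 8
`ans = z ^ result` → ans = 14
So ans = 14

Answer: 14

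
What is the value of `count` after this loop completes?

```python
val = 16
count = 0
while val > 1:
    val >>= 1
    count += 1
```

Count right shifts until 1
`count` takes the values: 0 → 1 → 2 → 3 → 4

Answer: 4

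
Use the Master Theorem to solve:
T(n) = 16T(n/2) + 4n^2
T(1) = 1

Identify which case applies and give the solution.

a=16, b=2, f(n)=4n^2. log_2(16) = 4. Since c=2 < 4, Case 1 applies: T(n) = Θ(n^log_b(a)) = O(n^4).

Answer: O(n^4) - Case 1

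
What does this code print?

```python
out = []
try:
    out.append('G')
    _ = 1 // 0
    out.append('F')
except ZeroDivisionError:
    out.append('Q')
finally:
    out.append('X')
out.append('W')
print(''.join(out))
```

Execution trace: 'G' (try body) → 'Q' (except ZeroDivisionError) → 'X' (finally) → 'W' (after the try/except). Output: GQXW

Answer: GQXW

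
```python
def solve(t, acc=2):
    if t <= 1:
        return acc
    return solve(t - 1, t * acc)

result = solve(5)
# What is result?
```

Accumulator trace (n, acc): (5, 2) -> (4, 10) -> (3, 40) -> (2, 120) -> (1, 240) -> return 240

Answer: 240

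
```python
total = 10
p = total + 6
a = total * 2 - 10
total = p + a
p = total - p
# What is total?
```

Trace:
`total = 10` → total = 10
`p = total + 6` → p = 16
`a = total * 2 - 10` → a = 10
`total = p + a` → total = 26
`p = total - p` → p = 10
So total = 26

Answer: 26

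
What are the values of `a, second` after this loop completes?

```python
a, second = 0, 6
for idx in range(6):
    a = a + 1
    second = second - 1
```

a goes 0→6, second goes 6→0
`a, second` takes the values: (0, 6) → (1, 6) → (1, 5) → (2, 5) → (2, 4) → (3, 4) → (3, 3) → (4, 3) → (4, 2) → (5, 2) → (5, 1) → (6, 1) → (6, 0)

Answer: 6, 0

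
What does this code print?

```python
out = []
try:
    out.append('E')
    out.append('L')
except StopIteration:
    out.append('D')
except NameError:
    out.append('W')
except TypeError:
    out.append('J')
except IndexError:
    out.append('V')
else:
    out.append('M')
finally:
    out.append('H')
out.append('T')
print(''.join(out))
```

Execution trace: 'E' (try body) → 'L' (try body, no exception) → 'M' (else) → 'H' (finally) → 'T' (after the try/except). Output: ELMHT

Answer: ELMHT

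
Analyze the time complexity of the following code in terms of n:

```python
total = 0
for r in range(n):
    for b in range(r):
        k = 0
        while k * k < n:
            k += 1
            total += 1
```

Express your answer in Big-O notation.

Each loop level contributes: n × n × √n. Multiplying the contributions gives O(n^2√n).

Answer: O(n^2√n)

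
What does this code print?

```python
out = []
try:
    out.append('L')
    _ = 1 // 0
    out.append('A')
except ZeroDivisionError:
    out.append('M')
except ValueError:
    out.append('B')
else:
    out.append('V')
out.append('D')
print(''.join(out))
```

Execution trace: 'L' (try body) → 'M' (except ZeroDivisionError) → 'D' (after the try/except). Output: LMD

Answer: LMD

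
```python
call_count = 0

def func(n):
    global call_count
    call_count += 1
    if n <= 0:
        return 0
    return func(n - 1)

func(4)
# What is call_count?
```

Linear recursion stepping by 1: 5 calls from n=4 down to ≤0.

Answer: 5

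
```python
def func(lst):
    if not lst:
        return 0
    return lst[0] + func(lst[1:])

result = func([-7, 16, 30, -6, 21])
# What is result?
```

(-7) + 16 + 30 + (-6) + 21 + 0 = 54

Answer: 54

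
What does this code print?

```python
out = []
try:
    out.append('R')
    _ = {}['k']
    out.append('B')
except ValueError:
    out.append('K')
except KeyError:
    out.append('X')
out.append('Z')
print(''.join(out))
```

Execution trace: 'R' (try body) → 'X' (except KeyError) → 'Z' (after the try/except). Output: RXZ

Answer: RXZ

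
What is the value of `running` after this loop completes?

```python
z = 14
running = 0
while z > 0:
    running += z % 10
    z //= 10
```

Sum digits of 14
`running` takes the values: 0 → 4 → 5

Answer: 5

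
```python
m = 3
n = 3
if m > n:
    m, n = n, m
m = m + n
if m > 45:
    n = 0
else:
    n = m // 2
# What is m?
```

Trace:
`m = 3` → m = 3
`n = 3` → n = 3
`if m > n: ...` → m > n is False → no variable changes
`m = m + n` → m = 6
`if m > 45: ...` → m > 45 is False, take else branch → no variable changes
So m = 6

Answer: 6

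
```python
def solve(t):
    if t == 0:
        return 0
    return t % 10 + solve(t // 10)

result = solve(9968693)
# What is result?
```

Sum of digits of 9968693: 3 + 9 + 6 + 8 + 6 + 9 + 9 = 50

Answer: 50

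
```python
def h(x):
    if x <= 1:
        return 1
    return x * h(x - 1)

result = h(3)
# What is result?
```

h(3) = 3 * 2 * 1 = 6

Answer: 6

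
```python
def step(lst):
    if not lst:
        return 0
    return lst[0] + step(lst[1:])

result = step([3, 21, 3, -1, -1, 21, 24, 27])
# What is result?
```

3 + 21 + 3 + (-1) + (-1) + 21 + 24 + 27 + 0 = 97

Answer: 97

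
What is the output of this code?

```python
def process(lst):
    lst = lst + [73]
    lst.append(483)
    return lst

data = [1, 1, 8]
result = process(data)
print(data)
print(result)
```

Key concept: rebinding parameter vs mutation.
Step by step:
`data = [1, 1, 8]` → data = [1, 1, 8]
`result = process(data)` → result = [1, 1, 8, 73, 483]
`print(data)` → prints [1, 1, 8]
`print(result)` → prints [1, 1, 8, 73, 483]

Answer:
[1, 1, 8]
[1, 1, 8, 73, 483]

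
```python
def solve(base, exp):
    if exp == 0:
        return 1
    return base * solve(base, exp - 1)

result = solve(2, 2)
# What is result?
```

solve(2, 2) = 2 * 2 = 4

Answer: 4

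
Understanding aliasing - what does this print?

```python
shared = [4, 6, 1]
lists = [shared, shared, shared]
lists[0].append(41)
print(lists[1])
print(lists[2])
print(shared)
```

Key concept: list of same reference.
Step by step:
`shared = [4, 6, 1]` → shared = [4, 6, 1]
`lists = [shared, shared, shared]` → lists = [[4, 6, 1], [4, 6, 1], [4, 6, 1]]
`lists[0].append(41)` → shared = [4, 6, 1, 41]; lists = [[4, 6, 1, 41], [4, 6, 1, 41], [4, 6, 1, 41]]
`print(lists[1])` → prints [4, 6, 1, 41]
`print(lists[2])` → prints [4, 6, 1, 41]
`print(shared)` → prints [4, 6, 1, 41]

Answer:
[4, 6, 1, 41]
[4, 6, 1, 41]
[4, 6, 1, 41]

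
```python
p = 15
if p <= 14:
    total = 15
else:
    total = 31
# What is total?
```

Trace:
`p = 15` → p = 15
`if p <= 14: ...` → p <= 14 is False, take else branch → total = 31
So total = 31

Answer: 31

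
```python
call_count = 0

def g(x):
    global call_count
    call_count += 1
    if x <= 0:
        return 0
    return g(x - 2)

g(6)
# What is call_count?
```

Linear recursion stepping by 2: 4 calls from x=6 down to ≤0.

Answer: 4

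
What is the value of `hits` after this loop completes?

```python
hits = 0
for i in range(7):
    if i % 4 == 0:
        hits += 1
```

Count numbers divisible by 4 in range(7)
`hits` takes the values: 0 → 1 → 2

Answer: 2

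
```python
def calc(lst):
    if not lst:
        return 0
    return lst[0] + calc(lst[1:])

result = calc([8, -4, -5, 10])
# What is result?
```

8 + (-4) + (-5) + 10 + 0 = 9

Answer: 9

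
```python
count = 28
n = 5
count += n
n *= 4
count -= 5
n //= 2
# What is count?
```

Trace:
`count = 28` → count = 28
`n = 5` → n = 5
`count += n` → count = 33
`n *= 4` → n = 20
`count -= 5` → count = 28
`n //= 2` → n = 10
So count = 28

Answer: 28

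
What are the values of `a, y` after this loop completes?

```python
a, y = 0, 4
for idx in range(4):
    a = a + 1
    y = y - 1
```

a goes 0→4, y goes 4→0
`a, y` takes the values: (0, 4) → (1, 4) → (1, 3) → (2, 3) → (2, 2) → (3, 2) → (3, 1) → (4, 1) → (4, 0)

Answer: 4, 0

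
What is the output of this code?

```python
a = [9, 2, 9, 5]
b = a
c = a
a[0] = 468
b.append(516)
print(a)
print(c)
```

Key concept: multiple aliases.
Step by step:
`a = [9, 2, 9, 5]` → a = [9, 2, 9, 5]
`b = a` → b = [9, 2, 9, 5] (same object as a)
`c = a` → c = [9, 2, 9, 5] (same object as a, b)
`a[0] = 468` → a = [468, 2, 9, 5] (same object as b, c); b = [468, 2, 9, 5] (same object as a, c); c = [468, 2, 9, 5] (same object as a, b)
`b.append(516)` → a = [468, 2, 9, 5, 516] (same object as b, c); b = [468, 2, 9, 5, 516] (same object as a, c); c = [468, 2, 9, 5, 516] (same object as a, b)
`print(a)` → prints [468, 2, 9, 5, 516]
`print(c)` → prints [468, 2, 9, 5, 516]

Answer:
[468, 2, 9, 5, 516]
[468, 2, 9, 5, 516]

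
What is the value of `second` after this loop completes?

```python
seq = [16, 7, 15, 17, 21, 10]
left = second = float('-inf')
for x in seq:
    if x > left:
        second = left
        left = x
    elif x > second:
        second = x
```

Second largest (with repeats) in [16, 7, 15, 17, 21, 10]
`second` takes the values: -inf → 7 → 15 → 16 → 17

Answer: 17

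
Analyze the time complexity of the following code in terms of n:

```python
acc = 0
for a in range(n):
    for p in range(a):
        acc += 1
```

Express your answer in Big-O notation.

Each loop level contributes: n × n. Multiplying the contributions gives O(n^2).

Answer: O(n^2)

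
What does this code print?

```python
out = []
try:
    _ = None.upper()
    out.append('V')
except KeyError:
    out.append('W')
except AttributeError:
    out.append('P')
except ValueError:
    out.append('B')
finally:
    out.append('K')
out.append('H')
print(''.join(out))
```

Execution trace: 'P' (except AttributeError) → 'K' (finally) → 'H' (after the try/except). Output: PKH

Answer: PKH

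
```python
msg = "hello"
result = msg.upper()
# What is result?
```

Trace:
`msg = "hello"` → msg = 'hello'
`result = msg.upper()` → result = 'HELLO'
So result = 'HELLO'

Answer: 'HELLO'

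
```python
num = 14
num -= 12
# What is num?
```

Trace:
`num = 14` → num = 14
`num -= 12` → num = 2
So num = 2

Answer: 2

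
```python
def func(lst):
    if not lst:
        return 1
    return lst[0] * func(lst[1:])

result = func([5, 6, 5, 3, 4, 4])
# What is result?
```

Product over [5, 6, 5, 3, 4, 4] = 5 * 6 * 5 * 3 * 4 * 4 = 7200

Answer: 7200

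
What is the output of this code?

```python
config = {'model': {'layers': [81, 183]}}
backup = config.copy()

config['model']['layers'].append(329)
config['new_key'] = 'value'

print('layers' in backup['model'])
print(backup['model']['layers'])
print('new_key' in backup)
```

Key concept: shallow copy gotcha with nested dict.
Step by step:
`config = {'model': {'layers': [81, 183]}}` → config = {'model': {'layers': [81, 183]}}
`backup = config.copy()` → backup = {'model': {'layers': [81, 183]}}
`config['model']['layers'].append(329)` → config = {'model': {'layers': [81, 183, 329]}}; backup = {'model': {'layers': [81, 183, 329]}}
`config['new_key'] = 'value'` → config = {'model': {'layers': [81, 183, 329]}, 'new_key': 'value'}
`print('layers' in backup['model'])` → prints True
`print(backup['model']['layers'])` → prints [81, 183, 329]
`print('new_key' in backup)` → prints False

Answer:
True
[81, 183, 329]
False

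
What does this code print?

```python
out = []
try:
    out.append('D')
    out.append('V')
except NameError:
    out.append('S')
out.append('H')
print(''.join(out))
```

Execution trace: 'D' (try body) → 'V' (try body, no exception) → 'H' (after the try/except). Output: DVH

Answer: DVH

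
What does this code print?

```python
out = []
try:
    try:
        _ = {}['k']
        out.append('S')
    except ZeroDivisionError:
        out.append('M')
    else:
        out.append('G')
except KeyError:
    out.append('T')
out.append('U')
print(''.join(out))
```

Execution trace: 'T' (outer except KeyError) → 'U' (after the try/except). Output: TU

Answer: TU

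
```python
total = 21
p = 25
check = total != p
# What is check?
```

Trace:
`total = 21` → total = 21
`p = 25` → p = 25
`check = total != p` → check = True
So check = True

Answer: True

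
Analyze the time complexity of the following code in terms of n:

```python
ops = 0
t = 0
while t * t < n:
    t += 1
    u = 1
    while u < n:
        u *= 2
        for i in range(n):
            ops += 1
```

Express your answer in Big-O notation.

Each loop level contributes: √n × log n × n. Multiplying the contributions gives O(n√n log n).

Answer: O(n√n log n)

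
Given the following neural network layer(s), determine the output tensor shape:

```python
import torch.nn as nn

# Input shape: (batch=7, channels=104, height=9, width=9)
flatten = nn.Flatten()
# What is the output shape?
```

Input: (7, 104, 9, 9) -> Output: (7, 8424)

Answer: (7, 8424)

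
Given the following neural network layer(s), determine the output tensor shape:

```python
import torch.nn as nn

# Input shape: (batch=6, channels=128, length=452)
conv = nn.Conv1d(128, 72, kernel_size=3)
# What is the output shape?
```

Input: (6, 128, 452) -> Output: (6, 72, 450)

Answer: (6, 72, 450)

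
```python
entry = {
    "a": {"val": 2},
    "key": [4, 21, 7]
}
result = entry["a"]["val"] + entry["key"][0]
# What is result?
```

Trace:
`entry = { ...` → entry = {'a': {'val': 2}, 'key': [4, 21, 7]}
`result = entry["a"]["val"] + entry["key"][0]` → result = 6
So result = 6

Answer: 6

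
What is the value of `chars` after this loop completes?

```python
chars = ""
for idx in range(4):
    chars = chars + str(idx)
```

Concatenate digits 0 to 3
`chars` takes the values: "" → "0" → "01" → "012" → "0123"

Answer: "0123"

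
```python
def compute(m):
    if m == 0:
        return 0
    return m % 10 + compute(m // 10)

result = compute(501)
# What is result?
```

Sum of digits of 501: 1 + 0 + 5 = 6

Answer: 6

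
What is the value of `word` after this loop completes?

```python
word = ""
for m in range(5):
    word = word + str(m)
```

Concatenate digits 0 to 4
`word` takes the values: "" → "0" → "01" → "012" → "0123" → "01234"

Answer: "01234"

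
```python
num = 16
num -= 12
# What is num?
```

Trace:
`num = 16` → num = 16
`num -= 12` → num = 4
So num = 4

Answer: 4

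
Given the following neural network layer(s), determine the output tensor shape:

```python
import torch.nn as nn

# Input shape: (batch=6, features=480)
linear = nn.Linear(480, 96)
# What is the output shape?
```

Input: (6, 480) -> Output: (6, 96)

Answer: (6, 96)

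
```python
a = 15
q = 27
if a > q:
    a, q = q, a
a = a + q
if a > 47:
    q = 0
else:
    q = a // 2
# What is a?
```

Trace:
`a = 15` → a = 15
`q = 27` → q = 27
`if a > q: ...` → a > q is False → no variable changes
`a = a + q` → a = 42
`if a > 47: ...` → a > 47 is False, take else branch → q = 21
So a = 42

Answer: 42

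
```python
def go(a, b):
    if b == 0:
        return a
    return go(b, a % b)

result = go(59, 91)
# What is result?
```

go(59, 91) -> go(91, 59) -> go(59, 32) -> go(32, 27) -> go(27, 5) -> go(5, 2) -> go(2, 1) -> go(1, 0) -> 1

Answer: 1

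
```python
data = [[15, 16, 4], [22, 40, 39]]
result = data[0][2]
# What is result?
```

Trace:
`data = [[15, 16, 4], [22, 40, 39]]` → data = [[15, 16, 4], [22, 40, 39]]
`result = data[0][2]` → result = 4
So result = 4

Answer: 4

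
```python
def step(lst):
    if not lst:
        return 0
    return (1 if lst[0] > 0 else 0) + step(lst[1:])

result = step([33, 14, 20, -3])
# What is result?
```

Count of positive elements in [33, 14, 20, -3] = 3

Answer: 3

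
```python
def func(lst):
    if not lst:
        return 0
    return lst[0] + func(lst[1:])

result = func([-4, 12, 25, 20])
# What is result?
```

(-4) + 12 + 25 + 20 + 0 = 53

Answer: 53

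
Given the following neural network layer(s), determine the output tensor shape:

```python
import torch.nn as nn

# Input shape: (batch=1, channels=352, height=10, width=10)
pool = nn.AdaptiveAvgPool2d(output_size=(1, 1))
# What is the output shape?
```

Input: (1, 352, 10, 10) -> Output: (1, 352, 1, 1)

Answer: (1, 352, 1, 1)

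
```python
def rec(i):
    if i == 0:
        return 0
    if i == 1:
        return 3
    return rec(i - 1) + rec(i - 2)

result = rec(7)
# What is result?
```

Build up from base cases: rec(0)=0, rec(1)=3, rec(2)=3, rec(3)=6, rec(4)=9, rec(5)=15, rec(6)=24, ..., rec(7)=39

Answer: 39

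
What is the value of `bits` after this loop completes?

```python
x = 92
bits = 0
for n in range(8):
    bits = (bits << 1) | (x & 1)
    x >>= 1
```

Reverse lowest 8 bits of 92
`bits` takes the values: 0 → 1 → 3 → 7 → 14 → 29 → 58

Answer: 58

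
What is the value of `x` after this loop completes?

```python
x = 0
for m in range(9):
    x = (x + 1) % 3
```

Increment mod 3, 9 times = 0
`x` takes the values: 0 → 1 → 2 → 0 → 1 → 2 → 0 → 1 → 2 → 0

Answer: 0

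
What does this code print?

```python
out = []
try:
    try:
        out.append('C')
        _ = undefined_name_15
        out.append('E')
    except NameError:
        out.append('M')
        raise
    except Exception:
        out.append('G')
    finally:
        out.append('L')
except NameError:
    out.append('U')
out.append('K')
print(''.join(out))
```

Execution trace: 'C' (try body) → 'M' (except NameError) → 'L' (finally) → 'U' (outer except NameError) → 'K' (after the try/except). Output: CMLUK

Answer: CMLUK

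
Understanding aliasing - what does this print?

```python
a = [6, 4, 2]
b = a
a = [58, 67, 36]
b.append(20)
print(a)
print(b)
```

Key concept: rebinding vs mutation: a is rebound to a new list, b still points at the original.
Step by step:
`a = [6, 4, 2]` → a = [6, 4, 2]
`b = a` → b = [6, 4, 2] (same object as a)
`a = [58, 67, 36]` → a = [58, 67, 36]
`b.append(20)` → b = [6, 4, 2, 20]
`print(a)` → prints [58, 67, 36]
`print(b)` → prints [6, 4, 2, 20]

Answer:
[58, 67, 36]
[6, 4, 2, 20]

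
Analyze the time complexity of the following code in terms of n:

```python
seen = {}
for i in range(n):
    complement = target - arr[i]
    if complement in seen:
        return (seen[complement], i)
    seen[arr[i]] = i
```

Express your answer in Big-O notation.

This is Two sum with hash map. Time complexity: O(n).

Answer: O(n)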